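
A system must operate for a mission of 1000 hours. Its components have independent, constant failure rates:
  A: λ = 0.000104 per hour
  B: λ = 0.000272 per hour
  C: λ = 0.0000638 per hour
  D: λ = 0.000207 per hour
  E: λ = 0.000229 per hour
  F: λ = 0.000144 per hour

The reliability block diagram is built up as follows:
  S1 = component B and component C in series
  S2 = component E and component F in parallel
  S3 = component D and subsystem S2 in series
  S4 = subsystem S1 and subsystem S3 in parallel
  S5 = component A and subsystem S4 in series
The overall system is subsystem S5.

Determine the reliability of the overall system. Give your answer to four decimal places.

0.8474

R(A) = exp(−0.000104 × 1000) = 0.901225
R(B) = exp(−0.000272 × 1000) = 0.761854
R(C) = exp(−0.0000638 × 1000) = 0.938193
R(D) = exp(−0.000207 × 1000) = 0.813020
R(E) = exp(−0.000229 × 1000) = 0.795329
R(F) = exp(−0.000144 × 1000) = 0.865888
Series (B and C): 0.761854 × 0.938193 = 0.714766
Parallel (E and F): 1 − (1 − 0.795329)(1 − 0.865888) = 0.972551
Series (D and [0.972551]): 0.813020 × 0.972551 = 0.790703
Parallel ([0.714766] and [0.790703]): 1 − (1 − 0.714766)(1 − 0.790703) = 0.940301
Series (A and [0.940301]): 0.901225 × 0.940301 = 0.8474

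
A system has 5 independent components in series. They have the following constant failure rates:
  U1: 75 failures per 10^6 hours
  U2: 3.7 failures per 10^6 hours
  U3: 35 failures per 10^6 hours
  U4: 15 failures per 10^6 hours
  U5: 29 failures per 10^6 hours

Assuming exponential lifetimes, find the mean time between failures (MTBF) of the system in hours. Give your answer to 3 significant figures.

Series of exponential components: λ_sys = Σ λ_i
λ_sys = 0.000075 + 0.0000037 + 0.000035 + 0.000015 + 0.000029 = 1.5770e-04 /h
MTBF = 1 / λ_sys = 6340 h

6340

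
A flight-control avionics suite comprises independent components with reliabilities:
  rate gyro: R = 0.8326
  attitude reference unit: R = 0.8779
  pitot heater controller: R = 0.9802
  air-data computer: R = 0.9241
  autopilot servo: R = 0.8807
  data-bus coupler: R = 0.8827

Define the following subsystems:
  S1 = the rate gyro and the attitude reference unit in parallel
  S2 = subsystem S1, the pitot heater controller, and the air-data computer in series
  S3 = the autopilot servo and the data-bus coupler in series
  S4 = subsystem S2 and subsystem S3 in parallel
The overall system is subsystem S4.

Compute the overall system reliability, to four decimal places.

Parallel (rate gyro and attitude reference unit): 1 − (1 − 0.832600)(1 − 0.877900) = 0.979560
Series ([0.979560], pitot heater controller, and air-data computer): 0.979560 × 0.980200 × 0.924100 = 0.887288
Series (autopilot servo and data-bus coupler): 0.880700 × 0.882700 = 0.777394
Parallel ([0.887288] and [0.777394]): 1 − (1 − 0.887288)(1 − 0.777394) = 0.9749

0.9749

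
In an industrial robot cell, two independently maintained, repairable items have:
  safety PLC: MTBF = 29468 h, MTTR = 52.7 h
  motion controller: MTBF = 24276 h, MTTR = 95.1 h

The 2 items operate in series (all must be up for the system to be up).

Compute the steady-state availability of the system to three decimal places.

A(safety PLC) = MTBF/(MTBF+MTTR) = 29468/(29468+52.7) = 0.998215
A(motion controller) = MTBF/(MTBF+MTTR) = 24276/(24276+95.1) = 0.996098
Series availability: 0.998215 × 0.996098 = 0.994

0.994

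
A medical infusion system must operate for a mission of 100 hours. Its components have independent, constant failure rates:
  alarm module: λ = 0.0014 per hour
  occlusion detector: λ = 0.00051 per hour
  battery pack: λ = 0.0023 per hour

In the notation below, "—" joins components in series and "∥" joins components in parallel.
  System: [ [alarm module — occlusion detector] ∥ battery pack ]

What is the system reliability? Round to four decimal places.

R(alarm module) = exp(−0.0014 × 100) = 0.869358
R(occlusion detector) = exp(−0.00051 × 100) = 0.950279
R(battery pack) = exp(−0.0023 × 100) = 0.794534
Series (alarm module and occlusion detector): 0.869358 × 0.950279 = 0.826133
Parallel ([0.826133] and battery pack): 1 − (1 − 0.826133)(1 − 0.794534) = 0.9643

0.9643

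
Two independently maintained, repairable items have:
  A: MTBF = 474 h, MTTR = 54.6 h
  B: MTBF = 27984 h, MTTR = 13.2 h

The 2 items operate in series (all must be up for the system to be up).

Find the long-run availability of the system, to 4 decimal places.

A(A) = MTBF/(MTBF+MTTR) = 474/(474+54.6) = 0.896708
A(B) = MTBF/(MTBF+MTTR) = 27984/(27984+13.2) = 0.999529
Series availability: 0.896708 × 0.999529 = 0.8963

0.8963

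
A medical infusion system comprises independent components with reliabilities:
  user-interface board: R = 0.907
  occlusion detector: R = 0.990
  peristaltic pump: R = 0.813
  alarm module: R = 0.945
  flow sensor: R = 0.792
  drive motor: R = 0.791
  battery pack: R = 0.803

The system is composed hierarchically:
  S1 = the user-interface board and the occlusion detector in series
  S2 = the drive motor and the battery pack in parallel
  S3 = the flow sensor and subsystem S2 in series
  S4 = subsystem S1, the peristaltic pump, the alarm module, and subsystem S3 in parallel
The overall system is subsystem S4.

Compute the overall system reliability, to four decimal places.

Series (user-interface board and occlusion detector): 0.907000 × 0.990000 = 0.897930
Parallel (drive motor and battery pack): 1 − (1 − 0.791000)(1 − 0.803000) = 0.958827
Series (flow sensor and [0.958827]): 0.792000 × 0.958827 = 0.759391
Parallel ([0.897930], peristaltic pump, alarm module, and [0.759391]): 1 − (1 − 0.897930)(1 − 0.813000)(1 − 0.945000)(1 − 0.759391) = 0.9997

0.9997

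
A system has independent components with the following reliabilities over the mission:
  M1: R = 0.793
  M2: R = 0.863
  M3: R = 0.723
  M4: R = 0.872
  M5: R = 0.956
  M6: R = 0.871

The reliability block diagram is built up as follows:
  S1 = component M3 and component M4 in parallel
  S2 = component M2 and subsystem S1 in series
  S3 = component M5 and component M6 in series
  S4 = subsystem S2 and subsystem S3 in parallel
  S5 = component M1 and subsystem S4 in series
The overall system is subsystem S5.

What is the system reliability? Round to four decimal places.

Parallel (M3 and M4): 1 − (1 − 0.723000)(1 − 0.872000) = 0.964544
Series (M2 and [0.964544]): 0.863000 × 0.964544 = 0.832401
Series (M5 and M6): 0.956000 × 0.871000 = 0.832676
Parallel ([0.832401] and [0.832676]): 1 − (1 − 0.832401)(1 − 0.832676) = 0.971957
Series (M1 and [0.971957]): 0.793000 × 0.971957 = 0.7708

0.7708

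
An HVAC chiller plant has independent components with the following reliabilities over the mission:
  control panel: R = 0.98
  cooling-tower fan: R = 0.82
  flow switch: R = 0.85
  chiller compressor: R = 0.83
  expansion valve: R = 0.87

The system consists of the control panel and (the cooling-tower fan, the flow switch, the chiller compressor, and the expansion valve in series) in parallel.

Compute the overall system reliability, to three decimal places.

0.990

Series (cooling-tower fan, flow switch, chiller compressor, and expansion valve): 0.82000 × 0.85000 × 0.83000 × 0.87000 = 0.50330
Parallel (control panel and [0.50330]): 1 − (1 − 0.98000)(1 − 0.50330) = 0.990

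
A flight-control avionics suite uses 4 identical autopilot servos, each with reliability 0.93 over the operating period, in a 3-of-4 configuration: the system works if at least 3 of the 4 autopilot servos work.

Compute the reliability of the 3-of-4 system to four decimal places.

0.9733

R = Σ_{i=3}^{4} C(4,i) p^i (1−p)^{4−i} with p = 0.93
C(4,3)·0.93^3·0.07^1 = 0.225220
C(4,4)·0.93^4·0.07^0 = 0.748052
Sum = 0.9733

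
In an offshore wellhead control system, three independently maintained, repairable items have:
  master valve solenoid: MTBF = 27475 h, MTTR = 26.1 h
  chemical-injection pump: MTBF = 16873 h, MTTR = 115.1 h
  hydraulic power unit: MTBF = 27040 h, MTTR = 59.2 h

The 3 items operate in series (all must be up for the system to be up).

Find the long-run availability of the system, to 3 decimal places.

0.990

A(master valve solenoid) = MTBF/(MTBF+MTTR) = 27475/(27475+26.1) = 0.999051
A(chemical-injection pump) = MTBF/(MTBF+MTTR) = 16873/(16873+115.1) = 0.993225
A(hydraulic power unit) = MTBF/(MTBF+MTTR) = 27040/(27040+59.2) = 0.997815
Series availability: 0.999051 × 0.993225 × 0.997815 = 0.990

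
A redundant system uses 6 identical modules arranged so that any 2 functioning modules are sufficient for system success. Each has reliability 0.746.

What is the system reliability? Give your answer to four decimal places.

R = Σ_{i=2}^{6} C(6,i) p^i (1−p)^{6−i} with p = 0.746
C(6,2)·0.746^2·0.254^4 = 0.034746
C(6,3)·0.746^3·0.254^3 = 0.136065
C(6,4)·0.746^4·0.254^2 = 0.299719
C(6,5)·0.746^5·0.254^1 = 0.352111
C(6,6)·0.746^6·0.254^0 = 0.172359
Sum = 0.9950

0.9950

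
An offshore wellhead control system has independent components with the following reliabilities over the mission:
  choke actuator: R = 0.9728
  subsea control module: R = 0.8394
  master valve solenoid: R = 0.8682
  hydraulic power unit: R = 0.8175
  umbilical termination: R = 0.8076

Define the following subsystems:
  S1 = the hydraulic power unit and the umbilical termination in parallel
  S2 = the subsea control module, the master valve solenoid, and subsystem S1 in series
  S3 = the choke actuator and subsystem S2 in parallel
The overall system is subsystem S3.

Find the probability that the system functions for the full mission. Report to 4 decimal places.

Parallel (hydraulic power unit and umbilical termination): 1 − (1 − 0.817500)(1 − 0.807600) = 0.964887
Series (subsea control module, master valve solenoid, and [0.964887]): 0.839400 × 0.868200 × 0.964887 = 0.703178
Parallel (choke actuator and [0.703178]): 1 − (1 − 0.972800)(1 − 0.703178) = 0.9919

0.9919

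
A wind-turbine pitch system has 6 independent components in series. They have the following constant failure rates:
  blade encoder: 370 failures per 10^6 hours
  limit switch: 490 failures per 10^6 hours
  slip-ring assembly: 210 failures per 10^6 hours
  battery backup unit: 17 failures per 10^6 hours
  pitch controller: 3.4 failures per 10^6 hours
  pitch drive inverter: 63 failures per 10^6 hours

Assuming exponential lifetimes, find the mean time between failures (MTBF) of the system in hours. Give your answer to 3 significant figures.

867

Series of exponential components: λ_sys = Σ λ_i
λ_sys = 0.00037 + 0.00049 + 0.00021 + 0.000017 + 0.0000034 + 0.000063 = 1.1534e-03 /h
MTBF = 1 / λ_sys = 867 h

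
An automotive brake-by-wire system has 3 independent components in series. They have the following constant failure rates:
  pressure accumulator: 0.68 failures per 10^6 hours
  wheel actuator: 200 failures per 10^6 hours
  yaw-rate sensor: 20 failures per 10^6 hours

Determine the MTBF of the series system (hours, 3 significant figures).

Series of exponential components: λ_sys = Σ λ_i
λ_sys = 0.00000068 + 0.00020 + 0.000020 = 2.2068e-04 /h
MTBF = 1 / λ_sys = 4530 h

4530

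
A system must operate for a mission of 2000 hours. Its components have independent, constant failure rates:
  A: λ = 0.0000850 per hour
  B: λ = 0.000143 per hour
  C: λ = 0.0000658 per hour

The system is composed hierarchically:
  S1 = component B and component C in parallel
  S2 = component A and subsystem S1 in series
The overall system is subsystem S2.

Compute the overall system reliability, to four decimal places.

R(A) = exp(−0.0000850 × 2000) = 0.843665
R(B) = exp(−0.000143 × 2000) = 0.751263
R(C) = exp(−0.0000658 × 2000) = 0.876692
Parallel (B and C): 1 − (1 − 0.751263)(1 − 0.876692) = 0.969329
Series (A and [0.969329]): 0.843665 × 0.969329 = 0.8178

0.8178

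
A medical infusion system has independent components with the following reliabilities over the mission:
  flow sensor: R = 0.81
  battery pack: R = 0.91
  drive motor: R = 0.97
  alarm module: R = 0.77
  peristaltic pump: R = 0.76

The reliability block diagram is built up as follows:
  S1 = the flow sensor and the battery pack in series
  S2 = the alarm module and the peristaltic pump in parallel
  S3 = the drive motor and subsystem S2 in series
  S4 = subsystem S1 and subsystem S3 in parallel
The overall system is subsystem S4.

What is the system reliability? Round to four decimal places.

Series (flow sensor and battery pack): 0.810000 × 0.910000 = 0.737100
Parallel (alarm module and peristaltic pump): 1 − (1 − 0.770000)(1 − 0.760000) = 0.944800
Series (drive motor and [0.944800]): 0.970000 × 0.944800 = 0.916456
Parallel ([0.737100] and [0.916456]): 1 − (1 − 0.737100)(1 − 0.916456) = 0.9780

0.9780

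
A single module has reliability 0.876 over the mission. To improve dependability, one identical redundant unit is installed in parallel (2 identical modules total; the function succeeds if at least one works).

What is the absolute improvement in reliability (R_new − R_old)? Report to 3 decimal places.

R_before = 0.876
R_after = 1 − (1 − 0.876)^2 = 0.985
ΔR = 0.985 − 0.876 = 0.109

0.109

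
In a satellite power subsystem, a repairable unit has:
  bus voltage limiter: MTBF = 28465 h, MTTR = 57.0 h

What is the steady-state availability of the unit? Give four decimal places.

A(bus voltage limiter) = MTBF/(MTBF+MTTR) = 28465/(28465+57.0) = 0.9980

0.9980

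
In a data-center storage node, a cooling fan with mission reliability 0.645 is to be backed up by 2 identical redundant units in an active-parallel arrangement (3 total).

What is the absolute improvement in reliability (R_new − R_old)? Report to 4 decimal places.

R_before = 0.645
R_after = 1 − (1 − 0.645)^3 = 0.9553
ΔR = 0.9553 − 0.645 = 0.3103

0.3103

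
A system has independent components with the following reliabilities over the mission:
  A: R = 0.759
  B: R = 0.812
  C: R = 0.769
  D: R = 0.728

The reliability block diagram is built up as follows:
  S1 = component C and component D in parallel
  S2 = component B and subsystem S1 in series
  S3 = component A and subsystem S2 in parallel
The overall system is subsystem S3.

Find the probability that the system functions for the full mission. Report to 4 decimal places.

0.9424

Parallel (C and D): 1 − (1 − 0.769000)(1 − 0.728000) = 0.937168
Series (B and [0.937168]): 0.812000 × 0.937168 = 0.760980
Parallel (A and [0.760980]): 1 − (1 − 0.759000)(1 − 0.760980) = 0.9424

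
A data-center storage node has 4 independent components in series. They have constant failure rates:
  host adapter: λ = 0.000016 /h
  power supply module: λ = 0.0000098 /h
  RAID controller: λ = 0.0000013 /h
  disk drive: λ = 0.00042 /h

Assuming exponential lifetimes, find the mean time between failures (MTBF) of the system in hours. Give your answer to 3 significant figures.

Series of exponential components: λ_sys = Σ λ_i
λ_sys = 0.000016 + 0.0000098 + 0.0000013 + 0.00042 = 4.4710e-04 /h
MTBF = 1 / λ_sys = 2240 h

2240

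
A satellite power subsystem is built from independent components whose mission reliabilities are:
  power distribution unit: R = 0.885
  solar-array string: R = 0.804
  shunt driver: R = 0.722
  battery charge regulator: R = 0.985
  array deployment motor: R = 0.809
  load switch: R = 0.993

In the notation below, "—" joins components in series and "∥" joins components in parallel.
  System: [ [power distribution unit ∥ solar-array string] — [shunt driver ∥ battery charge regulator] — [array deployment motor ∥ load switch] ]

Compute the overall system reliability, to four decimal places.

0.9721

Parallel (power distribution unit and solar-array string): 1 − (1 − 0.885000)(1 − 0.804000) = 0.977460
Parallel (shunt driver and battery charge regulator): 1 − (1 − 0.722000)(1 − 0.985000) = 0.995830
Parallel (array deployment motor and load switch): 1 − (1 − 0.809000)(1 − 0.993000) = 0.998663
Series ([0.977460], [0.995830], and [0.998663]): 0.977460 × 0.995830 × 0.998663 = 0.9721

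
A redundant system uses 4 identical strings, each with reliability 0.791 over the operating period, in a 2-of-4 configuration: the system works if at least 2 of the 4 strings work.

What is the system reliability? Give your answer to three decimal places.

0.969

R = Σ_{i=2}^{4} C(4,i) p^i (1−p)^{4−i} with p = 0.791
C(4,2)·0.791^2·0.209^2 = 0.16398
C(4,3)·0.791^3·0.209^1 = 0.41375
C(4,4)·0.791^4·0.209^0 = 0.39148
Sum = 0.969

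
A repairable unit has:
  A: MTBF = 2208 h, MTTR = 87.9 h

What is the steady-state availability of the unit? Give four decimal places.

A(A) = MTBF/(MTBF+MTTR) = 2208/(2208+87.9) = 0.9617

0.9617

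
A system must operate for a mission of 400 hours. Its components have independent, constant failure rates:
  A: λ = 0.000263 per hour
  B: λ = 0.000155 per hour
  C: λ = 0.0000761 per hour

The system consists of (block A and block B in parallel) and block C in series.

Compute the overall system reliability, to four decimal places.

R(A) = exp(−0.000263 × 400) = 0.900144
R(B) = exp(−0.000155 × 400) = 0.939883
R(C) = exp(−0.0000761 × 400) = 0.970019
Parallel (A and B): 1 − (1 − 0.900144)(1 − 0.939883) = 0.993997
Series ([0.993997] and C): 0.993997 × 0.970019 = 0.9642

0.9642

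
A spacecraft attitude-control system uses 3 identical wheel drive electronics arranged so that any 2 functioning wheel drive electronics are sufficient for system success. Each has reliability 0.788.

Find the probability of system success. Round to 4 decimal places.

0.8842

R = Σ_{i=2}^{3} C(3,i) p^i (1−p)^{3−i} with p = 0.788
C(3,2)·0.788^2·0.212^1 = 0.394920
C(3,3)·0.788^3·0.212^0 = 0.489304
Sum = 0.8842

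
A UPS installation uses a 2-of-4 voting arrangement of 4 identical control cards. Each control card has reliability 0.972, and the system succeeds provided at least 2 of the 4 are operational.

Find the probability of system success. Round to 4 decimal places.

0.9999

R = Σ_{i=2}^{4} C(4,i) p^i (1−p)^{4−i} with p = 0.972
C(4,2)·0.972^2·0.028^2 = 0.004444
C(4,3)·0.972^3·0.028^1 = 0.102853
C(4,4)·0.972^4·0.028^0 = 0.892617
Sum = 0.9999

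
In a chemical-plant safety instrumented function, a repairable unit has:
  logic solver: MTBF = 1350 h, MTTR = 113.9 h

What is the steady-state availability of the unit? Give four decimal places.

0.9222

A(logic solver) = MTBF/(MTBF+MTTR) = 1350/(1350+113.9) = 0.9222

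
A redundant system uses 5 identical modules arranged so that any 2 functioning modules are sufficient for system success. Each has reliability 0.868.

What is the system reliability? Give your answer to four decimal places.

R = Σ_{i=2}^{5} C(5,i) p^i (1−p)^{5−i} with p = 0.868
C(5,2)·0.868^2·0.132^3 = 0.017329
C(5,3)·0.868^3·0.132^2 = 0.113948
C(5,4)·0.868^4·0.132^1 = 0.374647
C(5,5)·0.868^5·0.132^0 = 0.492718
Sum = 0.9986

0.9986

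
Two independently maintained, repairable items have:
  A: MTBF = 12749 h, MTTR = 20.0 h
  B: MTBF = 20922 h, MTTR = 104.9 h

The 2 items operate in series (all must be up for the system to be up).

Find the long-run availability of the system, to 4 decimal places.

A(A) = MTBF/(MTBF+MTTR) = 12749/(12749+20.0) = 0.998434
A(B) = MTBF/(MTBF+MTTR) = 20922/(20922+104.9) = 0.995011
Series availability: 0.998434 × 0.995011 = 0.9935

0.9935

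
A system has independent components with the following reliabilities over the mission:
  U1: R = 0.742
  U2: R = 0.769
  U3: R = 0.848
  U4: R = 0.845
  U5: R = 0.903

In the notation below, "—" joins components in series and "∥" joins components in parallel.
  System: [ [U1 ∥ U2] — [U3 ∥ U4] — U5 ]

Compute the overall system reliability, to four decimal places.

0.8292

Parallel (U1 and U2): 1 − (1 − 0.742000)(1 − 0.769000) = 0.940402
Parallel (U3 and U4): 1 − (1 − 0.848000)(1 − 0.845000) = 0.976440
Series ([0.940402], [0.976440], and U5): 0.940402 × 0.976440 × 0.903000 = 0.8292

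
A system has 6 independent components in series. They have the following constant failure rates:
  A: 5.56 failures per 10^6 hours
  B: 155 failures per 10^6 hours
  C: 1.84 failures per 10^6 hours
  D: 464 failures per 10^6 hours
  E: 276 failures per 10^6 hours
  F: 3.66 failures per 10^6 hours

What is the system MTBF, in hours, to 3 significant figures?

1100

Series of exponential components: λ_sys = Σ λ_i
λ_sys = 0.00000556 + 0.000155 + 0.00000184 + 0.000464 + 0.000276 + 0.00000366 = 9.0606e-04 /h
MTBF = 1 / λ_sys = 1100 h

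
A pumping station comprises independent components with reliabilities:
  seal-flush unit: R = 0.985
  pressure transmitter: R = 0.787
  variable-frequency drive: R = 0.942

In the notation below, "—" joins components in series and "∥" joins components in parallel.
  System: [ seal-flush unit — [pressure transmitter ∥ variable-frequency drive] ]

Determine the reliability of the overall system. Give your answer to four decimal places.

Parallel (pressure transmitter and variable-frequency drive): 1 − (1 − 0.787000)(1 − 0.942000) = 0.987646
Series (seal-flush unit and [0.987646]): 0.985000 × 0.987646 = 0.9728

0.9728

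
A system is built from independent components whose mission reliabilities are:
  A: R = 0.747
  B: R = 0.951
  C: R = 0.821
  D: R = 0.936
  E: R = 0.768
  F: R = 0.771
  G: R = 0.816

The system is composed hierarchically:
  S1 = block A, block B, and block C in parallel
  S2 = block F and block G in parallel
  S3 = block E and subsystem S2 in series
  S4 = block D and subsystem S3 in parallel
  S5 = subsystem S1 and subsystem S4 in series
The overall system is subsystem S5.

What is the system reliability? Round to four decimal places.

0.9809

Parallel (A, B, and C): 1 − (1 − 0.747000)(1 − 0.951000)(1 − 0.821000) = 0.997781
Parallel (F and G): 1 − (1 − 0.771000)(1 − 0.816000) = 0.957864
Series (E and [0.957864]): 0.768000 × 0.957864 = 0.735640
Parallel (D and [0.735640]): 1 − (1 − 0.936000)(1 − 0.735640) = 0.983081
Series ([0.997781] and [0.983081]): 0.997781 × 0.983081 = 0.9809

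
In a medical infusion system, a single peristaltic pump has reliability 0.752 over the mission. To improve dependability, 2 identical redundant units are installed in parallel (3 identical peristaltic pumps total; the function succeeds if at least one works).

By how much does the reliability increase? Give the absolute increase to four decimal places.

0.2327

R_before = 0.752
R_after = 1 − (1 − 0.752)^3 = 0.9847
ΔR = 0.9847 − 0.752 = 0.2327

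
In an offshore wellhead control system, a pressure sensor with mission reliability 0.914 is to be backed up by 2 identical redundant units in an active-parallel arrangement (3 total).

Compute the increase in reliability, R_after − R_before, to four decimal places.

R_before = 0.914
R_after = 1 − (1 − 0.914)^3 = 0.9994
ΔR = 0.9994 − 0.914 = 0.0854

0.0854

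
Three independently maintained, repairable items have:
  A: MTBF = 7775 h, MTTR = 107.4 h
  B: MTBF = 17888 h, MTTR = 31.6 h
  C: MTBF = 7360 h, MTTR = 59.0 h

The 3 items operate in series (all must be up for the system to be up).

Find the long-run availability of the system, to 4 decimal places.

0.9768

A(A) = MTBF/(MTBF+MTTR) = 7775/(7775+107.4) = 0.986375
A(B) = MTBF/(MTBF+MTTR) = 17888/(17888+31.6) = 0.998237
A(C) = MTBF/(MTBF+MTTR) = 7360/(7360+59.0) = 0.992047
Series availability: 0.986375 × 0.998237 × 0.992047 = 0.9768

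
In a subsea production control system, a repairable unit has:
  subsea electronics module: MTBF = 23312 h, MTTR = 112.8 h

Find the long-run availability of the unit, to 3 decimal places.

A(subsea electronics module) = MTBF/(MTBF+MTTR) = 23312/(23312+112.8) = 0.995

0.995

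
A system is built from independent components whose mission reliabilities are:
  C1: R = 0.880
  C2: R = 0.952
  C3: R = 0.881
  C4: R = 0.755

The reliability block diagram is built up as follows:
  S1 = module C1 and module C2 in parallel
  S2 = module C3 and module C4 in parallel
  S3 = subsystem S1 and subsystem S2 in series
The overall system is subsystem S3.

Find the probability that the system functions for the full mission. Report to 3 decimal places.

0.965

Parallel (C1 and C2): 1 − (1 − 0.88000)(1 − 0.95200) = 0.99424
Parallel (C3 and C4): 1 − (1 − 0.88100)(1 − 0.75500) = 0.97085
Series ([0.99424] and [0.97085]): 0.99424 × 0.97085 = 0.965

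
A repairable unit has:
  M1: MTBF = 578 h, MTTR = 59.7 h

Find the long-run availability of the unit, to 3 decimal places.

A(M1) = MTBF/(MTBF+MTTR) = 578/(578+59.7) = 0.906

0.906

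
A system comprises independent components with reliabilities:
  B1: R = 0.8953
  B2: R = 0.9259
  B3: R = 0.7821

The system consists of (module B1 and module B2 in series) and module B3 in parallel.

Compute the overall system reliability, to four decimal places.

Series (B1 and B2): 0.895300 × 0.925900 = 0.828958
Parallel ([0.828958] and B3): 1 − (1 − 0.828958)(1 − 0.782100) = 0.9627

0.9627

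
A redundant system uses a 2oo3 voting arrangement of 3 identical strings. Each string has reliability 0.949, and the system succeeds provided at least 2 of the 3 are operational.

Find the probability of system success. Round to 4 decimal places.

0.9925

R = Σ_{i=2}^{3} C(3,i) p^i (1−p)^{3−i} with p = 0.949
C(3,2)·0.949^2·0.051^1 = 0.137792
C(3,3)·0.949^3·0.051^0 = 0.854670
Sum = 0.9925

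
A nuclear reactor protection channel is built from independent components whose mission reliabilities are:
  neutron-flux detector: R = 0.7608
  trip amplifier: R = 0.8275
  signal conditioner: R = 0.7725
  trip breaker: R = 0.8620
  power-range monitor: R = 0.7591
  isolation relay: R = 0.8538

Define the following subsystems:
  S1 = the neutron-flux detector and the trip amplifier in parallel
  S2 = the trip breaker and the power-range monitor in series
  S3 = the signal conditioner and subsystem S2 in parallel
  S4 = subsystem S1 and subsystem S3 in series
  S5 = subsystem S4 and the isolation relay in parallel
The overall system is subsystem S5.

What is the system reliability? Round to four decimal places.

0.9829

Parallel (neutron-flux detector and trip amplifier): 1 − (1 − 0.760800)(1 − 0.827500) = 0.958738
Series (trip breaker and power-range monitor): 0.862000 × 0.759100 = 0.654344
Parallel (signal conditioner and [0.654344]): 1 − (1 − 0.772500)(1 − 0.654344) = 0.921363
Series ([0.958738] and [0.921363]): 0.958738 × 0.921363 = 0.883346
Parallel ([0.883346] and isolation relay): 1 − (1 − 0.883346)(1 − 0.853800) = 0.9829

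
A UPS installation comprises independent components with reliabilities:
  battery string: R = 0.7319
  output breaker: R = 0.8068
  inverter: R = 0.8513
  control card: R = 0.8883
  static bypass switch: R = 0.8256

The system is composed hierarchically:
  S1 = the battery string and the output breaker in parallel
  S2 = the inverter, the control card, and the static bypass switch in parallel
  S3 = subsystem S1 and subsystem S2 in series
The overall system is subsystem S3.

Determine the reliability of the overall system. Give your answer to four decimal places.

0.9455

Parallel (battery string and output breaker): 1 − (1 − 0.731900)(1 − 0.806800) = 0.948203
Parallel (inverter, control card, and static bypass switch): 1 − (1 − 0.851300)(1 − 0.888300)(1 − 0.825600) = 0.997103
Series ([0.948203] and [0.997103]): 0.948203 × 0.997103 = 0.9455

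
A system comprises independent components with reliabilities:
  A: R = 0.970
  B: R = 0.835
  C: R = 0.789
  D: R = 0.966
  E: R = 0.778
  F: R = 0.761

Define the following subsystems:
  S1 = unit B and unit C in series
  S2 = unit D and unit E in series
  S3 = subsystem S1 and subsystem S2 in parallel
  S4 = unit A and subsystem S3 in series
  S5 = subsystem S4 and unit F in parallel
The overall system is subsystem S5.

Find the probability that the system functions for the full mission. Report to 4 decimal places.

0.9732

Series (B and C): 0.835000 × 0.789000 = 0.658815
Series (D and E): 0.966000 × 0.778000 = 0.751548
Parallel ([0.658815] and [0.751548]): 1 − (1 − 0.658815)(1 − 0.751548) = 0.915232
Series (A and [0.915232]): 0.970000 × 0.915232 = 0.887775
Parallel ([0.887775] and F): 1 − (1 − 0.887775)(1 − 0.761000) = 0.9732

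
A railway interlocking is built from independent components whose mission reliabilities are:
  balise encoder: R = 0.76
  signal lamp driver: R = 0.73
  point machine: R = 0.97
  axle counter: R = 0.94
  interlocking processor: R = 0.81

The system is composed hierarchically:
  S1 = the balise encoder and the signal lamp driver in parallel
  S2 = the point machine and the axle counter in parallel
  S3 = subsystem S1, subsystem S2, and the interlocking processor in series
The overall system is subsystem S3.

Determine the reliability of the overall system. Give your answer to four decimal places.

Parallel (balise encoder and signal lamp driver): 1 − (1 − 0.760000)(1 − 0.730000) = 0.935200
Parallel (point machine and axle counter): 1 − (1 − 0.970000)(1 − 0.940000) = 0.998200
Series ([0.935200], [0.998200], and interlocking processor): 0.935200 × 0.998200 × 0.810000 = 0.7561

0.7561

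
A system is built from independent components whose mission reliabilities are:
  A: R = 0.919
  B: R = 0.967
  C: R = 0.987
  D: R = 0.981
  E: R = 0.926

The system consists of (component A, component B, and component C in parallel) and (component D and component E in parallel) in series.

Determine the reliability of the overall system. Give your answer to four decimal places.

0.9986

Parallel (A, B, and C): 1 − (1 − 0.919000)(1 − 0.967000)(1 − 0.987000) = 0.999965
Parallel (D and E): 1 − (1 − 0.981000)(1 − 0.926000) = 0.998594
Series ([0.999965] and [0.998594]): 0.999965 × 0.998594 = 0.9986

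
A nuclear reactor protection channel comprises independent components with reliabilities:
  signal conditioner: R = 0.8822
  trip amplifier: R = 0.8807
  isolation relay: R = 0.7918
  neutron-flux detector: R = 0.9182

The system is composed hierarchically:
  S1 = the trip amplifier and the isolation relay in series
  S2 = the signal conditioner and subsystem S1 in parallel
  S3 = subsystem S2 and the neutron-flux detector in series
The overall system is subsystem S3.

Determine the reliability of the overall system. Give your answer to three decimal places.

0.885

Series (trip amplifier and isolation relay): 0.88070 × 0.79180 = 0.69734
Parallel (signal conditioner and [0.69734]): 1 − (1 − 0.88220)(1 − 0.69734) = 0.96435
Series ([0.96435] and neutron-flux detector): 0.96435 × 0.91820 = 0.885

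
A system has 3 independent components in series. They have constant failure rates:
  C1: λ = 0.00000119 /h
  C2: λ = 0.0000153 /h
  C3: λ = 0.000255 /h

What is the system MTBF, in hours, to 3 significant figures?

Series of exponential components: λ_sys = Σ λ_i
λ_sys = 0.00000119 + 0.0000153 + 0.000255 = 2.7149e-04 /h
MTBF = 1 / λ_sys = 3680 h

3680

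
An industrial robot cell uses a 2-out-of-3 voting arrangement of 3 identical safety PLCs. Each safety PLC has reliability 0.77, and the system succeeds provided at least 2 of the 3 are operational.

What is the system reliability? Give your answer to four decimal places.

0.8656

R = Σ_{i=2}^{3} C(3,i) p^i (1−p)^{3−i} with p = 0.77
C(3,2)·0.77^2·0.23^1 = 0.409101
C(3,3)·0.77^3·0.23^0 = 0.456533
Sum = 0.8656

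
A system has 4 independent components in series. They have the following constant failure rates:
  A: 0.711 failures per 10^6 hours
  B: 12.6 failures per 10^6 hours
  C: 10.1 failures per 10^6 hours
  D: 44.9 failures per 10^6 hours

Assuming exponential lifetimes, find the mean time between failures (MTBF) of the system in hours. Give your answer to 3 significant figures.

Series of exponential components: λ_sys = Σ λ_i
λ_sys = 0.000000711 + 0.0000126 + 0.0000101 + 0.0000449 = 6.8311e-05 /h
MTBF = 1 / λ_sys = 14600 h

14600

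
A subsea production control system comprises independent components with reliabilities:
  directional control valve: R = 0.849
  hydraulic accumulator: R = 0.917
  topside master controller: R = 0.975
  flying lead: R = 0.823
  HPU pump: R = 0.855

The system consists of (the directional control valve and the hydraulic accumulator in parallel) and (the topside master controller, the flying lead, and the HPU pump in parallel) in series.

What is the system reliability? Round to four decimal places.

0.9868

Parallel (directional control valve and hydraulic accumulator): 1 − (1 − 0.849000)(1 − 0.917000) = 0.987467
Parallel (topside master controller, flying lead, and HPU pump): 1 − (1 − 0.975000)(1 − 0.823000)(1 − 0.855000) = 0.999358
Series ([0.987467] and [0.999358]): 0.987467 × 0.999358 = 0.9868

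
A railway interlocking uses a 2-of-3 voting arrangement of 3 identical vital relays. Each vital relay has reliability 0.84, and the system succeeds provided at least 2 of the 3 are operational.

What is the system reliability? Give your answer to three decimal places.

0.931

R = Σ_{i=2}^{3} C(3,i) p^i (1−p)^{3−i} with p = 0.84
C(3,2)·0.84^2·0.16^1 = 0.33869
C(3,3)·0.84^3·0.16^0 = 0.59270
Sum = 0.931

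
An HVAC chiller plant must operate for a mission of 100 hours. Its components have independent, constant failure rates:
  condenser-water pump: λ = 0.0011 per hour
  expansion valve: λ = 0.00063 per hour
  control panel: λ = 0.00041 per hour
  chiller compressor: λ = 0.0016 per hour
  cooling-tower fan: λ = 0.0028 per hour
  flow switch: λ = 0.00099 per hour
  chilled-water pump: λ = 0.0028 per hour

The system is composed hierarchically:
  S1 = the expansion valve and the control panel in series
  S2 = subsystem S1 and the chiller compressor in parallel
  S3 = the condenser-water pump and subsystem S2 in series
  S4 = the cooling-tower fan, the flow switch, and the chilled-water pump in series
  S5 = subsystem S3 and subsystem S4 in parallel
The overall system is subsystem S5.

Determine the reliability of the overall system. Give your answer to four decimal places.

0.9434

R(condenser-water pump) = exp(−0.0011 × 100) = 0.895834
R(expansion valve) = exp(−0.00063 × 100) = 0.938943
R(control panel) = exp(−0.00041 × 100) = 0.959829
R(chiller compressor) = exp(−0.0016 × 100) = 0.852144
R(cooling-tower fan) = exp(−0.0028 × 100) = 0.755784
R(flow switch) = exp(−0.00099 × 100) = 0.905743
R(chilled-water pump) = exp(−0.0028 × 100) = 0.755784
Series (expansion valve and control panel): 0.938943 × 0.959829 = 0.901225
Parallel ([0.901225] and chiller compressor): 1 − (1 − 0.901225)(1 − 0.852144) = 0.985396
Series (condenser-water pump and [0.985396]): 0.895834 × 0.985396 = 0.882751
Series (cooling-tower fan, flow switch, and chilled-water pump): 0.755784 × 0.905743 × 0.755784 = 0.517369
Parallel ([0.882751] and [0.517369]): 1 − (1 − 0.882751)(1 − 0.517369) = 0.9434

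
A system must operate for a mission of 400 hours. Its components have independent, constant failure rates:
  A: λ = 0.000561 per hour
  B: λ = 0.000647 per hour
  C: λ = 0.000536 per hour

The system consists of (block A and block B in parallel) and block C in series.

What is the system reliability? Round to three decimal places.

0.770

R(A) = exp(−0.000561 × 400) = 0.79900
R(B) = exp(−0.000647 × 400) = 0.77198
R(C) = exp(−0.000536 × 400) = 0.80703
Parallel (A and B): 1 − (1 − 0.79900)(1 − 0.77198) = 0.95417
Series ([0.95417] and C): 0.95417 × 0.80703 = 0.770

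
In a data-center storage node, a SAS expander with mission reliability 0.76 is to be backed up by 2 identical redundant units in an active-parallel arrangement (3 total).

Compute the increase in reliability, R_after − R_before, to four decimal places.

R_before = 0.76
R_after = 1 − (1 − 0.76)^3 = 0.9862
ΔR = 0.9862 − 0.76 = 0.2262

0.2262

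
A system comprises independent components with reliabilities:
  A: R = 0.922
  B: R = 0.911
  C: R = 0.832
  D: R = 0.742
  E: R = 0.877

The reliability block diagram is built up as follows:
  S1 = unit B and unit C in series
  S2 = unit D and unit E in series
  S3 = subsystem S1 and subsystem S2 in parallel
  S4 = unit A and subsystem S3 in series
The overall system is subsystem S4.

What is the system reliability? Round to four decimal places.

Series (B and C): 0.911000 × 0.832000 = 0.757952
Series (D and E): 0.742000 × 0.877000 = 0.650734
Parallel ([0.757952] and [0.650734]): 1 − (1 − 0.757952)(1 − 0.650734) = 0.915461
Series (A and [0.915461]): 0.922000 × 0.915461 = 0.8441

0.8441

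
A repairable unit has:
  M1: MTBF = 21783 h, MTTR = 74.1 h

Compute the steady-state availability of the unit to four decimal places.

A(M1) = MTBF/(MTBF+MTTR) = 21783/(21783+74.1) = 0.9966

0.9966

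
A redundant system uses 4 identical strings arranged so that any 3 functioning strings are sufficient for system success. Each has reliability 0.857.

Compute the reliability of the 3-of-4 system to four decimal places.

0.8994

R = Σ_{i=3}^{4} C(4,i) p^i (1−p)^{4−i} with p = 0.857
C(4,3)·0.857^3·0.143^1 = 0.360030
C(4,4)·0.857^4·0.143^0 = 0.539415
Sum = 0.8994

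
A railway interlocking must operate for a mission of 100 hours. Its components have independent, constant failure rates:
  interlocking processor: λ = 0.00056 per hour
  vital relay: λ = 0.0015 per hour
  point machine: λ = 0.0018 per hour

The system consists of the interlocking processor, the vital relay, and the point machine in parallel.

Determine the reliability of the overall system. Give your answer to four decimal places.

R(interlocking processor) = exp(−0.00056 × 100) = 0.945539
R(vital relay) = exp(−0.0015 × 100) = 0.860708
R(point machine) = exp(−0.0018 × 100) = 0.835270
Parallel (interlocking processor, vital relay, and point machine): 1 − (1 − 0.945539)(1 − 0.860708)(1 − 0.835270) = 0.9988

0.9988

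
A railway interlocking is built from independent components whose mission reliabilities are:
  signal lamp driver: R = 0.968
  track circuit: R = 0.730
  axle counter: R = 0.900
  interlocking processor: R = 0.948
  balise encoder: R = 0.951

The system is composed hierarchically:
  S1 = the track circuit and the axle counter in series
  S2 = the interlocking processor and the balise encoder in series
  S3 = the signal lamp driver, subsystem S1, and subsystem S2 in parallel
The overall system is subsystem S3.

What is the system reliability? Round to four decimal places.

0.9989

Series (track circuit and axle counter): 0.730000 × 0.900000 = 0.657000
Series (interlocking processor and balise encoder): 0.948000 × 0.951000 = 0.901548
Parallel (signal lamp driver, [0.657000], and [0.901548]): 1 − (1 − 0.968000)(1 − 0.657000)(1 − 0.901548) = 0.9989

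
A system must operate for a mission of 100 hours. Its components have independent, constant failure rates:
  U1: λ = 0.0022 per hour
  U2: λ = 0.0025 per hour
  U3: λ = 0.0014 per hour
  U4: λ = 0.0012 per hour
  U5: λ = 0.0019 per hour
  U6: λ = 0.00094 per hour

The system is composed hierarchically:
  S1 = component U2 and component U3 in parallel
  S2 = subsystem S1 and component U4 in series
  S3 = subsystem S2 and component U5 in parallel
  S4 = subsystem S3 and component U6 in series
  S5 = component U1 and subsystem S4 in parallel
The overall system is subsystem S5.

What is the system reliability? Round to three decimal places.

R(U1) = exp(−0.0022 × 100) = 0.80252
R(U2) = exp(−0.0025 × 100) = 0.77880
R(U3) = exp(−0.0014 × 100) = 0.86936
R(U4) = exp(−0.0012 × 100) = 0.88692
R(U5) = exp(−0.0019 × 100) = 0.82696
R(U6) = exp(−0.00094 × 100) = 0.91028
Parallel (U2 and U3): 1 − (1 − 0.77880)(1 − 0.86936) = 0.97110
Series ([0.97110] and U4): 0.97110 × 0.88692 = 0.86129
Parallel ([0.86129] and U5): 1 − (1 − 0.86129)(1 − 0.82696) = 0.97600
Series ([0.97600] and U6): 0.97600 × 0.91028 = 0.88843
Parallel (U1 and [0.88843]): 1 − (1 − 0.80252)(1 − 0.88843) = 0.978

0.978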